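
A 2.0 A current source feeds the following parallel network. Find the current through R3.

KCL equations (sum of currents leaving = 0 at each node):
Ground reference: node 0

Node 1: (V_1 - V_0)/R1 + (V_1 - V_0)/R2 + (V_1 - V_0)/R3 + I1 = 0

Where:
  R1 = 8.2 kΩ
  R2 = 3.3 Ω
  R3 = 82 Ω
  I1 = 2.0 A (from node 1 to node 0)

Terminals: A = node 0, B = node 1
All resistors sit directly between nodes 0 and 1, so they are in parallel and share one voltage V; the full source current 2 A splits among them.
1/R_par = 1/8200 + 1/3.3 + 1/82 = 0.3153 S  =>  R_par = 3.171 Ω
V = I × R_par = 2 × 3.171 = 6.342 V
I_R3 = V/R3 = 6.342/82 = 0.07734 A

Final answer: 0.07734 A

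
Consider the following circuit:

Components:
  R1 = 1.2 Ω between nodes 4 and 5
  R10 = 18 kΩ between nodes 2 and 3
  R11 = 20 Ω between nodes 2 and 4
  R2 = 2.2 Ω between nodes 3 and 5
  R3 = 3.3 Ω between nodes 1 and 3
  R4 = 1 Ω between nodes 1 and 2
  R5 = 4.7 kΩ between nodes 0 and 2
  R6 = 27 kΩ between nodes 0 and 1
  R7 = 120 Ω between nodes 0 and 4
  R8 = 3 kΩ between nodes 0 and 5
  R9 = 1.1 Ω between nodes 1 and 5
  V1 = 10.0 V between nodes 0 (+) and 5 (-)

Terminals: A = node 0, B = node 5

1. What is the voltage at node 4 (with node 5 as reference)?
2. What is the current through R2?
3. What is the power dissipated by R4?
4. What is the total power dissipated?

Nodal analysis, taking node 5 as the 0 V reference.
Source V1 fixes V_0 = 10 V.
KCL at each unknown node (sum of currents leaving = 0; resistances in Ω):
  Node 1: (V_1 - V_3)/3.3 + (V_1 - V_2)/1 + (V_1 - 10)/27000 + (V_1 - 0)/1.1 = 0
  Node 2: (V_2 - V_1)/1 + (V_2 - 10)/4700 + (V_2 - V_3)/18000 + (V_2 - V_4)/20 = 0
  Node 3: (V_3 - 0)/2.2 + (V_3 - V_1)/3.3 + (V_3 - V_2)/18000 = 0
  Node 4: (V_4 - 0)/1.2 + (V_4 - 10)/120 + (V_4 - V_2)/20 = 0
Collecting terms (coefficients in siemens):
  2.212·V_1 - 1·V_2 - 0.303·V_3 = 0.0003704
  1.05·V_2 - 1·V_1 - 0.00005556·V_3 - 0.05·V_4 = 0.002128
  0.7576·V_3 - 0.303·V_1 - 0.00005556·V_2 = 0
  0.8917·V_4 - 0.05·V_2 = 0.08333
Solving these 4 simultaneous equations (Gaussian elimination) gives:
  V_1 = 0.00604 V, V_2 = 0.01226 V, V_3 = 0.002417 V, V_4 = 0.09415 V
Part 1:
  Read off the nodal solution: V_4 = 0.09415 V
Part 2:
  I_R2 = (V_3 - V_5)/R2 = (0.002417 - 0)/2.2 = 0.001099 A
  Magnitude: I_R2 = 0.001099 A
Part 3:
  I_R4 = (V_1 - V_2)/R4 = (0.00604 - 0.01226)/1 = -0.006219 A
  P_R4 = I_R4² × R4 = (-0.006219)² × 1 = 0.00003867 W
Part 4:
  Power in each resistor, P = (ΔV)²/R:
    P_R1 = (0.09415 - 0)²/1.2 = 0.007386 W
    P_R2 = (0.002417 - 0)²/2.2 = 0.000002655 W
    P_R3 = (0.00604 - 0.002417)²/3.3 = 0.000003978 W
    P_R4 = (0.00604 - 0.01226)²/1 = 0.00003867 W
    P_R5 = (10 - 0.01226)²/4700 = 0.02122 W
    P_R6 = (10 - 0.00604)²/27000 = 0.003699 W
    P_R7 = (10 - 0.09415)²/120 = 0.8177 W
    P_R8 = (10 - 0)²/3000 = 0.03333 W
    P_R9 = (0.00604 - 0)²/1.1 = 0.00003317 W
    P_R10 = (0.01226 - 0.002417)²/18000 = 0.000000005382 W
    P_R11 = (0.01226 - 0.09415)²/20 = 0.0003353 W
  P_total = P_R1 + P_R2 + P_R3 + P_R4 + P_R5 + P_R6 + P_R7 + P_R8 + P_R9 + P_R10 + P_R11 = 0.8838 W

Final answers:
1. V_4 = 0.09415 V
2. I_R2 = 0.001099 A
3. P_R4 = 3.867e-05 W
4. P_total = 0.8838 W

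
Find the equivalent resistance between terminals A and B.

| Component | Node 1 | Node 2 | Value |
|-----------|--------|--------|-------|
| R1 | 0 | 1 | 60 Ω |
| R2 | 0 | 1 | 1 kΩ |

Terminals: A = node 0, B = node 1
Reduce the network between node 0 (A) and node 1 (B) by series/parallel combination:
  Rp1 = R1 ‖ R2 (parallel, both between nodes 0 and 1) = 1/(1/60 + 1/1000) = 56.6 Ω
R_eq = 56.6 Ω

Final answer: 56.6 Ω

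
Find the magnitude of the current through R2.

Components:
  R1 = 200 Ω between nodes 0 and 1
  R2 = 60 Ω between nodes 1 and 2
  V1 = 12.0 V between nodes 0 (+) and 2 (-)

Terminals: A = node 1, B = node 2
Nodal analysis, taking node 2 as the 0 V reference.
Source V1 fixes V_0 = 12 V.
KCL at each unknown node (sum of currents leaving = 0; resistances in Ω):
  Node 1: (V_1 - 12)/200 + (V_1 - 0)/60 = 0
Collecting terms: 0.02167 × V_1 = 0.06  =>  V_1 = 2.769 V
I_R2 = (V_1 - V_2)/R2 = (2.769 - 0)/60 = 0.04615 A
|I_R2| = 0.04615 A

Final answer: |I_R2| = 0.04615 A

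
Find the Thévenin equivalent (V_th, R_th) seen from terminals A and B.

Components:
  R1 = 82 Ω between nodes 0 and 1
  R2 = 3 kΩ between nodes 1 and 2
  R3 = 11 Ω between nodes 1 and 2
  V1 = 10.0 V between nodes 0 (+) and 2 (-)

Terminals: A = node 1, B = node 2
Step 1 — V_th is the open-circuit voltage V_A - V_B (nothing connected across the terminals).
Nodal analysis, taking node 2 as the 0 V reference.
Source V1 fixes V_0 = 10 V.
KCL at each unknown node (sum of currents leaving = 0; resistances in Ω):
  Node 1: (V_1 - 10)/82 + (V_1 - 0)/3000 + (V_1 - 0)/11 = 0
Collecting terms: 0.1034 × V_1 = 0.122  =>  V_1 = 1.179 V
V_th = V_1 - V_2 = 1.179 - 0 = 1.179 V
Step 2 — R_th: zero the source — replace V1 by a short circuit (node 2 merges into node 0) — and find the resistance seen between A (node 1) and B (node 0).
Reduce the network between node 1 (A) and node 0 (B) by series/parallel combination:
  Rp1 = R1 ‖ R2 ‖ R3 (parallel, all between nodes 0 and 1) = 1/(1/82 + 1/3000 + 1/11) = 9.668 Ω
R_th = 9.668 Ω

Final answer: V_th = 1.179 V, R_th = 9.668 Ω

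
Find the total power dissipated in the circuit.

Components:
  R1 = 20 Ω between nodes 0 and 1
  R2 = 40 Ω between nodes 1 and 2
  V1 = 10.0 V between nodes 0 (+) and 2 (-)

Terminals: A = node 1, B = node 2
Nodal analysis, taking node 2 as the 0 V reference.
Source V1 fixes V_0 = 10 V.
KCL at each unknown node (sum of currents leaving = 0; resistances in Ω):
  Node 1: (V_1 - 10)/20 + (V_1 - 0)/40 = 0
Collecting terms: 0.075 × V_1 = 0.5  =>  V_1 = 6.667 V
Power in each resistor, P = (ΔV)²/R:
  P_R1 = (10 - 6.667)²/20 = 0.5556 W
  P_R2 = (6.667 - 0)²/40 = 1.111 W
P_total = P_R1 + P_R2 = 1.667 W

Final answer: 1.667 W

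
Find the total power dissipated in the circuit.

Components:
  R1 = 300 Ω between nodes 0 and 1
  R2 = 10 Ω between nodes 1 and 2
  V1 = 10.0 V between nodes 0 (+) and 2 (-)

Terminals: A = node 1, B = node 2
Nodal analysis, taking node 2 as the 0 V reference.
Source V1 fixes V_0 = 10 V.
KCL at each unknown node (sum of currents leaving = 0; resistances in Ω):
  Node 1: (V_1 - 10)/300 + (V_1 - 0)/10 = 0
Collecting terms: 0.1033 × V_1 = 0.03333  =>  V_1 = 0.3226 V
Power in each resistor, P = (ΔV)²/R:
  P_R1 = (10 - 0.3226)²/300 = 0.3122 W
  P_R2 = (0.3226 - 0)²/10 = 0.01041 W
P_total = P_R1 + P_R2 = 0.3226 W

Final answer: 0.3226 W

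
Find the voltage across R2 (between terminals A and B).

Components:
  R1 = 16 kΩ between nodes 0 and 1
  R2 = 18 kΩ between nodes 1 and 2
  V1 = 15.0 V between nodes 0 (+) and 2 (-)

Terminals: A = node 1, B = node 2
R1 and R2 are in series across V1 (node 0 → node 1 → node 2), and the output A–B is taken across R2, so this is a voltage divider.
Series current: I = V1/(R1 + R2) = 15/(16000 + 18000) = 15/34000 = 0.0004412 A
V_R2 = I × R2 = V1 × R2/(R1 + R2) = 15 × 18000/34000 = 7.941 V

Final answer: 7.941 V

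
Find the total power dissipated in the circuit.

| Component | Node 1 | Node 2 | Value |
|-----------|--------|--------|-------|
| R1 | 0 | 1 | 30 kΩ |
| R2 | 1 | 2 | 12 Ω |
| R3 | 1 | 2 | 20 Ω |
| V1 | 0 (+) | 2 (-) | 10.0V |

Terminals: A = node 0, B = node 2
Nodal analysis, taking node 2 as the 0 V reference.
Source V1 fixes V_0 = 10 V.
KCL at each unknown node (sum of currents leaving = 0; resistances in Ω):
  Node 1: (V_1 - 10)/30000 + (V_1 - 0)/12 + (V_1 - 0)/20 = 0
Collecting terms: 0.1334 × V_1 = 0.0003333  =>  V_1 = 0.002499 V
Power in each resistor, P = (ΔV)²/R:
  P_R1 = (10 - 0.002499)²/30000 = 0.003332 W
  P_R2 = (0.002499 - 0)²/12 = 0.0000005206 W
  P_R3 = (0.002499 - 0)²/20 = 0.0000003123 W
P_total = P_R1 + P_R2 + P_R3 = 0.003333 W

Final answer: 0.003333 W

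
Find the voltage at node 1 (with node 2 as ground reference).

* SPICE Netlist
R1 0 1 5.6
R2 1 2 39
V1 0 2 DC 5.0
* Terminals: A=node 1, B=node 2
Nodal analysis, taking node 2 as the 0 V reference.
Source V1 fixes V_0 = 5 V.
KCL at each unknown node (sum of currents leaving = 0; resistances in Ω):
  Node 1: (V_1 - 5)/5.6 + (V_1 - 0)/39 = 0
Collecting terms: 0.2042 × V_1 = 0.8929  =>  V_1 = 4.372 V
The requested potential is V_1 = 4.372 V.

Final answer: V_1 = 4.372 V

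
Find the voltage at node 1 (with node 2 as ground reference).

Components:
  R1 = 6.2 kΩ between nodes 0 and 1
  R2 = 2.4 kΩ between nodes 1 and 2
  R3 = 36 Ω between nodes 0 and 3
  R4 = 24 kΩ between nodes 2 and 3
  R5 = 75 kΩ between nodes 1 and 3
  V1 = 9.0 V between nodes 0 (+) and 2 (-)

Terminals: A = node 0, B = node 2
Nodal analysis, taking node 2 as the 0 V reference.
Source V1 fixes V_0 = 9 V.
KCL at each unknown node (sum of currents leaving = 0; resistances in Ω):
  Node 1: (V_1 - 9)/6200 + (V_1 - 0)/2400 + (V_1 - V_3)/75000 = 0
  Node 3: (V_3 - 9)/36 + (V_3 - 0)/24000 + (V_3 - V_1)/75000 = 0
Collecting terms (coefficients in siemens):
  0.0005913·V_1 - 0.00001333·V_3 = 0.001452
  0.02783·V_3 - 0.00001333·V_1 = 0.25
Determinant D = (0.0005913)(0.02783) - (-0.00001333)(-0.00001333) = 0.00001646
V_1 = [(0.001452)(0.02783) - (-0.00001333)(0.25)]/D = 2.658 V
V_3 = [(0.0005913)(0.25) - (0.001452)(-0.00001333)]/D = 8.983 V
The requested potential is V_1 = 2.658 V.

Final answer: V_1 = 2.658 V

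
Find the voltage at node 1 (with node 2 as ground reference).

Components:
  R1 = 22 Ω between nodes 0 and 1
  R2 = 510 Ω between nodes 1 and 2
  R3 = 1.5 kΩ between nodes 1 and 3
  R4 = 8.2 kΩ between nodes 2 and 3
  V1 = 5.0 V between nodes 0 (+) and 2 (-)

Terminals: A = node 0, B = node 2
Nodal analysis, taking node 2 as the 0 V reference.
Source V1 fixes V_0 = 5 V.
KCL at each unknown node (sum of currents leaving = 0; resistances in Ω):
  Node 1: (V_1 - 5)/22 + (V_1 - 0)/510 + (V_1 - V_3)/1500 = 0
  Node 3: (V_3 - V_1)/1500 + (V_3 - 0)/8200 = 0
Collecting terms (coefficients in siemens):
  0.04808·V_1 - 0.0006667·V_3 = 0.2273
  0.0007886·V_3 - 0.0006667·V_1 = 0
Determinant D = (0.04808)(0.0007886) - (-0.0006667)(-0.0006667) = 0.00003747
V_1 = [(0.2273)(0.0007886) - (-0.0006667)(0)]/D = 4.783 V
V_3 = [(0.04808)(0) - (0.2273)(-0.0006667)]/D = 4.043 V
The requested potential is V_1 = 4.783 V.

Final answer: V_1 = 4.783 V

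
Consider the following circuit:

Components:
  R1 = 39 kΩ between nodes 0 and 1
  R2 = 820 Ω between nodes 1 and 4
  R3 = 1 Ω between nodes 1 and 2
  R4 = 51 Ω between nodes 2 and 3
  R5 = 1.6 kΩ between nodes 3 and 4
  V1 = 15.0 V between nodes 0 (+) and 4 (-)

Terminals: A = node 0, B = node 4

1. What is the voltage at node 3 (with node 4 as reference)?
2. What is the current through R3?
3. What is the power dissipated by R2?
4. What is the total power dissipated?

Nodal analysis, taking node 4 as the 0 V reference.
Source V1 fixes V_0 = 15 V.
KCL at each unknown node (sum of currents leaving = 0; resistances in Ω):
  Node 1: (V_1 - 15)/39000 + (V_1 - 0)/820 + (V_1 - V_2)/1 = 0
  Node 2: (V_2 - V_1)/1 + (V_2 - V_3)/51 = 0
  Node 3: (V_3 - V_2)/51 + (V_3 - 0)/1600 = 0
Collecting terms (coefficients in siemens):
  1.001·V_1 - 1·V_2 = 0.0003846
  1.02·V_2 - 1·V_1 - 0.01961·V_3 = 0
  0.02023·V_3 - 0.01961·V_2 = 0
Solving these 3 simultaneous equations (Gaussian elimination) gives:
  V_1 = 0.2078 V, V_2 = 0.2077 V, V_3 = 0.2013 V
Part 1:
  Read off the nodal solution: V_3 = 0.2013 V
Part 2:
  I_R3 = (V_1 - V_2)/R3 = (0.2078 - 0.2077)/1 = 0.0001258 A
  Magnitude: I_R3 = 0.0001258 A
Part 3:
  I_R2 = (V_1 - V_4)/R2 = (0.2078 - 0)/820 = 0.0002535 A
  P_R2 = I_R2² × R2 = (0.0002535)² × 820 = 0.00005268 W
Part 4:
  Power in each resistor, P = (ΔV)²/R:
    P_R1 = (15 - 0.2078)²/39000 = 0.00561 W
    P_R2 = (0.2078 - 0)²/820 = 0.00005268 W
    P_R3 = (0.2078 - 0.2077)²/1 = 0.00000001583 W
    P_R4 = (0.2077 - 0.2013)²/51 = 0.0000008073 W
    P_R5 = (0.2013 - 0)²/1600 = 0.00002533 W
  P_total = P_R1 + P_R2 + P_R3 + P_R4 + P_R5 = 0.005689 W

Final answers:
1. V_3 = 0.2013 V
2. I_R3 = 0.0001258 A
3. P_R2 = 5.268e-05 W
4. P_total = 0.005689 W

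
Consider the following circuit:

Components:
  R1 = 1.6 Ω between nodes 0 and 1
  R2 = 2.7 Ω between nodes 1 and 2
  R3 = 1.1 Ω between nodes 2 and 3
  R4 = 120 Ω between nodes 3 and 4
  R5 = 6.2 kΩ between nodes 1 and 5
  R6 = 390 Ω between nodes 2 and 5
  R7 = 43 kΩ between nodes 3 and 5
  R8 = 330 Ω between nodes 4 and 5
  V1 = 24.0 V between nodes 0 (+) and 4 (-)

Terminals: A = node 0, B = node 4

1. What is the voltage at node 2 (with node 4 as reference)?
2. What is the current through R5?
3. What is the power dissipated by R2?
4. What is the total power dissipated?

Nodal analysis, taking node 4 as the 0 V reference.
Source V1 fixes V_0 = 24 V.
KCL at each unknown node (sum of currents leaving = 0; resistances in Ω):
  Node 1: (V_1 - 24)/1.6 + (V_1 - V_2)/2.7 + (V_1 - V_5)/6200 = 0
  Node 2: (V_2 - V_1)/2.7 + (V_2 - V_3)/1.1 + (V_2 - V_5)/390 = 0
  Node 3: (V_3 - V_2)/1.1 + (V_3 - 0)/120 + (V_3 - V_5)/43000 = 0
  Node 5: (V_5 - V_1)/6200 + (V_5 - V_2)/390 + (V_5 - V_3)/43000 + (V_5 - 0)/330 = 0
Collecting terms (coefficients in siemens):
  0.9955·V_1 - 0.3704·V_2 - 0.0001613·V_5 = 15
  1.282·V_2 - 0.3704·V_1 - 0.9091·V_3 - 0.002564·V_5 = 0
  0.9174·V_3 - 0.9091·V_2 - 0.00002326·V_5 = 0
  0.005779·V_5 - 0.0001613·V_1 - 0.002564·V_2 - 0.00002326·V_3 = 0
Solving these 4 simultaneous equations (Gaussian elimination) gives:
  V_1 = 23.64 V, V_2 = 23.04 V, V_3 = 22.83 V, V_5 = 10.98 V
Part 1:
  Read off the nodal solution: V_2 = 23.04 V
Part 2:
  I_R5 = (V_1 - V_5)/R5 = (23.64 - 10.98)/6200 = 0.002043 A
  Magnitude: I_R5 = 0.002043 A
Part 3:
  I_R2 = (V_1 - V_2)/R2 = (23.64 - 23.04)/2.7 = 0.2215 A
  P_R2 = I_R2² × R2 = (0.2215)² × 2.7 = 0.1325 W
Part 4:
  Power in each resistor, P = (ΔV)²/R:
    P_R1 = (24 - 23.64)²/1.6 = 0.07996 W
    P_R2 = (23.64 - 23.04)²/2.7 = 0.1325 W
    P_R3 = (23.04 - 22.83)²/1.1 = 0.03995 W
    P_R4 = (22.83 - 0)²/120 = 4.345 W
    P_R5 = (23.64 - 10.98)²/6200 = 0.02588 W
    P_R6 = (23.04 - 10.98)²/390 = 0.3734 W
    P_R7 = (22.83 - 10.98)²/43000 = 0.00327 W
    P_R8 = (0 - 10.98)²/330 = 0.3651 W
  P_total = P_R1 + P_R2 + P_R3 + P_R4 + P_R5 + P_R6 + P_R7 + P_R8 = 5.365 W

Final answers:
1. V_2 = 23.04 V
2. I_R5 = 0.002043 A
3. P_R2 = 0.1325 W
4. P_total = 5.365 W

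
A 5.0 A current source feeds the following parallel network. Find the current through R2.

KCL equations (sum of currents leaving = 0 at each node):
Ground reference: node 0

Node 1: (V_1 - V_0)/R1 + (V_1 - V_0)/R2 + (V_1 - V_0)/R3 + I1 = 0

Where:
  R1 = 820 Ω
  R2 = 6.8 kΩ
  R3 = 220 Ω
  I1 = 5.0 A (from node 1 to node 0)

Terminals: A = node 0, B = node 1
All resistors sit directly between nodes 0 and 1, so they are in parallel and share one voltage V; the full source current 5 A splits among them.
1/R_par = 1/820 + 1/6800 + 1/220 = 0.005912 S  =>  R_par = 169.1 Ω
V = I × R_par = 5 × 169.1 = 845.7 V
I_R2 = V/R2 = 845.7/6800 = 0.1244 A

Final answer: 0.1244 A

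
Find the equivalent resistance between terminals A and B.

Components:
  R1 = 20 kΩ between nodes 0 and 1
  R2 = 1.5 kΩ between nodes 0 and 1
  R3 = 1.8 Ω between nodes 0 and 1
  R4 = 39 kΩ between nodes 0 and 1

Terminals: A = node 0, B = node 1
Reduce the network between node 0 (A) and node 1 (B) by series/parallel combination:
  Rp1 = R1 ‖ R2 ‖ R3 ‖ R4 (parallel, all between nodes 0 and 1) = 1/(1/20000 + 1/1500 + 1/1.8 + 1/39000) = 1.798 Ω
R_eq = 1.798 Ω

Final answer: 1.798 Ω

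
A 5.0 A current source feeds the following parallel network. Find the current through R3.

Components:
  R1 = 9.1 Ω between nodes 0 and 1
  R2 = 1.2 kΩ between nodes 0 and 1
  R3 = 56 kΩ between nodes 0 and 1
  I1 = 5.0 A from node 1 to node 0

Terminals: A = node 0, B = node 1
All resistors sit directly between nodes 0 and 1, so they are in parallel and share one voltage V; the full source current 5 A splits among them.
1/R_par = 1/9.1 + 1/1200 + 1/56000 = 0.1107 S  =>  R_par = 9.03 Ω
V = I × R_par = 5 × 9.03 = 45.15 V
I_R3 = V/R3 = 45.15/56000 = 0.0008063 A

Final answer: 0.0008063 A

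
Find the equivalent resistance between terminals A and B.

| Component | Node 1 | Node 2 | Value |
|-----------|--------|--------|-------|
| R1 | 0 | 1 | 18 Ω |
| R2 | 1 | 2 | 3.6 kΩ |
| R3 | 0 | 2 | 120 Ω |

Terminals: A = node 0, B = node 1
Reduce the network between node 0 (A) and node 1 (B) by series/parallel combination:
  Rs1 = R3 + R2 (series, joined only at node 2) = 120 + 3600 = 3720 Ω
  Rp1 = R1 ‖ Rs1 (parallel, both between nodes 0 and 1) = 1/(1/18 + 1/3720) = 17.91 Ω
R_eq = 17.91 Ω

Final answer: 17.91 Ω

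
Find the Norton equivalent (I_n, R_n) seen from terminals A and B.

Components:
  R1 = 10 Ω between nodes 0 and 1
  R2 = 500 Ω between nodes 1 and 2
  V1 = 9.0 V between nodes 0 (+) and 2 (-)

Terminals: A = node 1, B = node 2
Find the Thévenin equivalent first; then I_n = V_th/R_th and R_n = R_th.
Step 1 — V_th is the open-circuit voltage V_A - V_B (nothing connected across the terminals).
Nodal analysis, taking node 2 as the 0 V reference.
Source V1 fixes V_0 = 9 V.
KCL at each unknown node (sum of currents leaving = 0; resistances in Ω):
  Node 1: (V_1 - 9)/10 + (V_1 - 0)/500 = 0
Collecting terms: 0.102 × V_1 = 0.9  =>  V_1 = 8.824 V
V_th = V_1 - V_2 = 8.824 - 0 = 8.824 V
Step 2 — R_th: zero the source — replace V1 by a short circuit (node 2 merges into node 0) — and find the resistance seen between A (node 1) and B (node 0).
Reduce the network between node 1 (A) and node 0 (B) by series/parallel combination:
  Rp1 = R1 ‖ R2 (parallel, both between nodes 0 and 1) = 1/(1/10 + 1/500) = 9.804 Ω
R_th = 9.804 Ω
I_n = V_th/R_th = 8.824/9.804 = 0.9 A, and R_n = R_th = 9.804 Ω

Final answer: I_n = 0.9 A, R_n = 9.804 Ω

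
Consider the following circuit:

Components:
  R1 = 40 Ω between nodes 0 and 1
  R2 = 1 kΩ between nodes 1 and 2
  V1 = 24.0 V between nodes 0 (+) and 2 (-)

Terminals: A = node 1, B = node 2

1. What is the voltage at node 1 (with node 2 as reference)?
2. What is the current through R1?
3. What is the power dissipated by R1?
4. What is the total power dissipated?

Nodal analysis, taking node 2 as the 0 V reference.
Source V1 fixes V_0 = 24 V.
KCL at each unknown node (sum of currents leaving = 0; resistances in Ω):
  Node 1: (V_1 - 24)/40 + (V_1 - 0)/1000 = 0
Collecting terms: 0.026 × V_1 = 0.6  =>  V_1 = 23.08 V
Part 1:
  Read off the nodal solution: V_1 = 23.08 V
Part 2:
  I_R1 = (V_0 - V_1)/R1 = (24 - 23.08)/40 = 0.02308 A
  Magnitude: I_R1 = 0.02308 A
Part 3:
  I_R1 = (V_0 - V_1)/R1 = (24 - 23.08)/40 = 0.02308 A
  P_R1 = I_R1² × R1 = (0.02308)² × 40 = 0.0213 W
Part 4:
  Power in each resistor, P = (ΔV)²/R:
    P_R1 = (24 - 23.08)²/40 = 0.0213 W
    P_R2 = (23.08 - 0)²/1000 = 0.5325 W
  P_total = P_R1 + P_R2 = 0.5538 W

Final answers:
1. V_1 = 23.08 V
2. I_R1 = 0.02308 A
3. P_R1 = 0.0213 W
4. P_total = 0.5538 W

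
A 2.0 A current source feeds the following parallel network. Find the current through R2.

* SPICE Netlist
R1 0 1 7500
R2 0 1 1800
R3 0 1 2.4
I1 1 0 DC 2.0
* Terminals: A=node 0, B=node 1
All resistors sit directly between nodes 0 and 1, so they are in parallel and share one voltage V; the full source current 2 A splits among them.
1/R_par = 1/7500 + 1/1800 + 1/2.4 = 0.4174 S  =>  R_par = 2.396 Ω
V = I × R_par = 2 × 2.396 = 4.792 V
I_R2 = V/R2 = 4.792/1800 = 0.002662 A

Final answer: 0.002662 A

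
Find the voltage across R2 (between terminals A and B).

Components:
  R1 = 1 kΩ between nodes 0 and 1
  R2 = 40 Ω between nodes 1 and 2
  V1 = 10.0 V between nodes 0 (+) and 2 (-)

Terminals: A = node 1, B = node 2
R1 and R2 are in series across V1 (node 0 → node 1 → node 2), and the output A–B is taken across R2, so this is a voltage divider.
Series current: I = V1/(R1 + R2) = 10/(1000 + 40) = 10/1040 = 0.009615 A
V_R2 = I × R2 = V1 × R2/(R1 + R2) = 10 × 40/1040 = 0.3846 V

Final answer: 0.3846 V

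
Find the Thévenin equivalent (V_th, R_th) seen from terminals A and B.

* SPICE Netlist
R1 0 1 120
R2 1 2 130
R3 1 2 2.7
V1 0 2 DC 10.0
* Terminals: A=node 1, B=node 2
Step 1 — V_th is the open-circuit voltage V_A - V_B (nothing connected across the terminals).
Nodal analysis, taking node 2 as the 0 V reference.
Source V1 fixes V_0 = 10 V.
KCL at each unknown node (sum of currents leaving = 0; resistances in Ω):
  Node 1: (V_1 - 10)/120 + (V_1 - 0)/130 + (V_1 - 0)/2.7 = 0
Collecting terms: 0.3864 × V_1 = 0.08333  =>  V_1 = 0.2157 V
V_th = V_1 - V_2 = 0.2157 - 0 = 0.2157 V
Step 2 — R_th: zero the source — replace V1 by a short circuit (node 2 merges into node 0) — and find the resistance seen between A (node 1) and B (node 0).
Reduce the network between node 1 (A) and node 0 (B) by series/parallel combination:
  Rp1 = R1 ‖ R2 ‖ R3 (parallel, all between nodes 0 and 1) = 1/(1/120 + 1/130 + 1/2.7) = 2.588 Ω
R_th = 2.588 Ω

Final answer: V_th = 0.2157 V, R_th = 2.588 Ω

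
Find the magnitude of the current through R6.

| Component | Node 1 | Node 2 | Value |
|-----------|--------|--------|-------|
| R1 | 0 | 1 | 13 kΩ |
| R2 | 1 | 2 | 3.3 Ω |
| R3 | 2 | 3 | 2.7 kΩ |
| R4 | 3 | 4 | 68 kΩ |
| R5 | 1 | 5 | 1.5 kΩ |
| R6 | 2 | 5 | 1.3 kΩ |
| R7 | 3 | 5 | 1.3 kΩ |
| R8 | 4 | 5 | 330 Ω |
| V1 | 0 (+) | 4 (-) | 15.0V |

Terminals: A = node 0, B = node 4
Nodal analysis, taking node 4 as the 0 V reference.
Source V1 fixes V_0 = 15 V.
KCL at each unknown node (sum of currents leaving = 0; resistances in Ω):
  Node 1: (V_1 - 15)/13000 + (V_1 - V_2)/3.3 + (V_1 - V_5)/1500 = 0
  Node 2: (V_2 - V_1)/3.3 + (V_2 - V_3)/2700 + (V_2 - V_5)/1300 = 0
  Node 3: (V_3 - V_2)/2700 + (V_3 - 0)/68000 + (V_3 - V_5)/1300 = 0
  Node 5: (V_5 - V_1)/1500 + (V_5 - V_2)/1300 + (V_5 - V_3)/1300 + (V_5 - 0)/330 = 0
Collecting terms (coefficients in siemens):
  0.3038·V_1 - 0.303·V_2 - 0.0006667·V_5 = 0.001154
  0.3042·V_2 - 0.303·V_1 - 0.0003704·V_3 - 0.0007692·V_5 = 0
  0.001154·V_3 - 0.0003704·V_2 - 0.0007692·V_5 = 0
  0.005235·V_5 - 0.0006667·V_1 - 0.0007692·V_2 - 0.0007692·V_3 = 0
Solving these 4 simultaneous equations (Gaussian elimination) gives:
  V_1 = 0.9918 V, V_2 = 0.9897 V, V_3 = 0.5527 V, V_5 = 0.3529 V
I_R6 = (V_2 - V_5)/R6 = (0.9897 - 0.3529)/1300 = 0.0004898 A
|I_R6| = 0.0004898 A

Final answer: |I_R6| = 0.0004898 A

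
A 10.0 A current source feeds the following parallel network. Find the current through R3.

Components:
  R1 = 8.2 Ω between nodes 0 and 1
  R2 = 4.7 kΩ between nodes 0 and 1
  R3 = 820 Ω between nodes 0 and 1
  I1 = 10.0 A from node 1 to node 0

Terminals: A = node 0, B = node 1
All resistors sit directly between nodes 0 and 1, so they are in parallel and share one voltage V; the full source current 10 A splits among them.
1/R_par = 1/8.2 + 1/4700 + 1/820 = 0.1234 S  =>  R_par = 8.105 Ω
V = I × R_par = 10 × 8.105 = 81.05 V
I_R3 = V/R3 = 81.05/820 = 0.09884 A

Final answer: 0.09884 A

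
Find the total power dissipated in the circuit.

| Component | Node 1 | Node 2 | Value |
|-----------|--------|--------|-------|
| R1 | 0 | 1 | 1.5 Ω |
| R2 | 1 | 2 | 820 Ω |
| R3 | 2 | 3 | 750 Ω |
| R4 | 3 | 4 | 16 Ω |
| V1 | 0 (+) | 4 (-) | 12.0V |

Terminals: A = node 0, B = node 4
Nodal analysis, taking node 4 as the 0 V reference.
Source V1 fixes V_0 = 12 V.
KCL at each unknown node (sum of currents leaving = 0; resistances in Ω):
  Node 1: (V_1 - 12)/1.5 + (V_1 - V_2)/820 = 0
  Node 2: (V_2 - V_1)/820 + (V_2 - V_3)/750 = 0
  Node 3: (V_3 - V_2)/750 + (V_3 - 0)/16 = 0
Collecting terms (coefficients in siemens):
  0.6679·V_1 - 0.00122·V_2 = 8
  0.002553·V_2 - 0.00122·V_1 - 0.001333·V_3 = 0
  0.06383·V_3 - 0.001333·V_2 = 0
Solving these 3 simultaneous equations (Gaussian elimination) gives:
  V_1 = 11.99 V, V_2 = 5.79 V, V_3 = 0.1209 V
Power in each resistor, P = (ΔV)²/R:
  P_R1 = (12 - 11.99)²/1.5 = 0.00008571 W
  P_R2 = (11.99 - 5.79)²/820 = 0.04685 W
  P_R3 = (5.79 - 0.1209)²/750 = 0.04285 W
  P_R4 = (0.1209 - 0)²/16 = 0.0009142 W
P_total = P_R1 + P_R2 + P_R3 + P_R4 = 0.09071 W

Final answer: 0.09071 W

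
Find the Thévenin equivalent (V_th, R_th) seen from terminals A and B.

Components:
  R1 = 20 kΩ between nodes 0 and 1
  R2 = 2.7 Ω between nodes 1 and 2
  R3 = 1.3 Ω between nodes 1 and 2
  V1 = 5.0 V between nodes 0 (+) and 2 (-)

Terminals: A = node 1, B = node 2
Step 1 — V_th is the open-circuit voltage V_A - V_B (nothing connected across the terminals).
Nodal analysis, taking node 2 as the 0 V reference.
Source V1 fixes V_0 = 5 V.
KCL at each unknown node (sum of currents leaving = 0; resistances in Ω):
  Node 1: (V_1 - 5)/20000 + (V_1 - 0)/2.7 + (V_1 - 0)/1.3 = 0
Collecting terms: 1.14 × V_1 = 0.00025  =>  V_1 = 0.0002194 V
V_th = V_1 - V_2 = 0.0002194 - 0 = 0.0002194 V
Step 2 — R_th: zero the source — replace V1 by a short circuit (node 2 merges into node 0) — and find the resistance seen between A (node 1) and B (node 0).
Reduce the network between node 1 (A) and node 0 (B) by series/parallel combination:
  Rp1 = R1 ‖ R2 ‖ R3 (parallel, all between nodes 0 and 1) = 1/(1/20000 + 1/2.7 + 1/1.3) = 0.8775 Ω
R_th = 0.8775 Ω

Final answer: V_th = 0.0002194 V, R_th = 0.8775 Ω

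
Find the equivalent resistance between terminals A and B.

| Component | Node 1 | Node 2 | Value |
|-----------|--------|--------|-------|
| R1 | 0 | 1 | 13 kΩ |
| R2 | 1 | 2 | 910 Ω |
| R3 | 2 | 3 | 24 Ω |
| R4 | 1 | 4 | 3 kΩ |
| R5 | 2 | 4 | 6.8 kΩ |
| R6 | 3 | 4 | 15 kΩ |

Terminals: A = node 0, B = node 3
The network is not a plain series/parallel combination. Inject a 1 A test current into terminal A (node 0) and return it from terminal B (node 3); then R_eq = V_A / (1 A).
Nodal analysis, taking node 3 as the 0 V reference.
Current source I_test pushes 1 A into node 0 and draws it out of node 3.
KCL at each unknown node (sum of currents leaving = 0; resistances in Ω):
  Node 0: (V_0 - V_1)/13000 - 1 = 0
  Node 1: (V_1 - V_0)/13000 + (V_1 - V_2)/910 + (V_1 - V_4)/3000 = 0
  Node 2: (V_2 - V_1)/910 + (V_2 - 0)/24 + (V_2 - V_4)/6800 = 0
  Node 4: (V_4 - V_1)/3000 + (V_4 - V_2)/6800 + (V_4 - 0)/15000 = 0
Collecting terms (coefficients in siemens):
  0.00007692·V_0 - 0.00007692·V_1 = 1
  0.001509·V_1 - 0.00007692·V_0 - 0.001099·V_2 - 0.0003333·V_4 = 0
  0.04291·V_2 - 0.001099·V_1 - 0.0001471·V_4 = 0
  0.0005471·V_4 - 0.0003333·V_1 - 0.0001471·V_2 = 0
Solving these 4 simultaneous equations (Gaussian elimination) gives:
  V_0 = 13840 V, V_1 = 836 V, V_2 = 23.18 V, V_4 = 515.6 V
R_eq = V_0 / 1 A = 13840 Ω = 13.84 kΩ

Final answer: 13.84 kΩ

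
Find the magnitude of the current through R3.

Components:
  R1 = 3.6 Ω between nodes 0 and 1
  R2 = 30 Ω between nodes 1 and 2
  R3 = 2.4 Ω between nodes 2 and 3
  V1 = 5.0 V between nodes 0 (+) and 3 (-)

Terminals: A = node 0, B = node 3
Nodal analysis, taking node 3 as the 0 V reference.
Source V1 fixes V_0 = 5 V.
KCL at each unknown node (sum of currents leaving = 0; resistances in Ω):
  Node 1: (V_1 - 5)/3.6 + (V_1 - V_2)/30 = 0
  Node 2: (V_2 - V_1)/30 + (V_2 - 0)/2.4 = 0
Collecting terms (coefficients in siemens):
  0.3111·V_1 - 0.03333·V_2 = 1.389
  0.45·V_2 - 0.03333·V_1 = 0
Determinant D = (0.3111)(0.45) - (-0.03333)(-0.03333) = 0.1389
V_1 = [(1.389)(0.45) - (-0.03333)(0)]/D = 4.5 V
V_2 = [(0.3111)(0) - (1.389)(-0.03333)]/D = 0.3333 V
I_R3 = (V_2 - V_3)/R3 = (0.3333 - 0)/2.4 = 0.1389 A
|I_R3| = 0.1389 A

Final answer: |I_R3| = 0.1389 A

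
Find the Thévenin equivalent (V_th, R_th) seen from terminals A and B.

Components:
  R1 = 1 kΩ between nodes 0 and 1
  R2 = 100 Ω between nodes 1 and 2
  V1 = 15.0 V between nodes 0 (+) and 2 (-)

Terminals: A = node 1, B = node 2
Step 1 — V_th is the open-circuit voltage V_A - V_B (nothing connected across the terminals).
Nodal analysis, taking node 2 as the 0 V reference.
Source V1 fixes V_0 = 15 V.
KCL at each unknown node (sum of currents leaving = 0; resistances in Ω):
  Node 1: (V_1 - 15)/1000 + (V_1 - 0)/100 = 0
Collecting terms: 0.011 × V_1 = 0.015  =>  V_1 = 1.364 V
V_th = V_1 - V_2 = 1.364 - 0 = 1.364 V
Step 2 — R_th: zero the source — replace V1 by a short circuit (node 2 merges into node 0) — and find the resistance seen between A (node 1) and B (node 0).
Reduce the network between node 1 (A) and node 0 (B) by series/parallel combination:
  Rp1 = R1 ‖ R2 (parallel, both between nodes 0 and 1) = 1/(1/1000 + 1/100) = 90.91 Ω
R_th = 90.91 Ω

Final answer: V_th = 1.364 V, R_th = 90.91 Ω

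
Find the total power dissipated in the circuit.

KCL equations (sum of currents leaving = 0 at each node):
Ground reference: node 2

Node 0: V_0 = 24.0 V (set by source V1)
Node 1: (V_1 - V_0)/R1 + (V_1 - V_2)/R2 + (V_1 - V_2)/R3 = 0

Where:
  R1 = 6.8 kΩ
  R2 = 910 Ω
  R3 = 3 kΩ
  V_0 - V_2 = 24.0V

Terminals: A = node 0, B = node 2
Nodal analysis, taking node 2 as the 0 V reference.
Source V1 fixes V_0 = 24 V.
KCL at each unknown node (sum of currents leaving = 0; resistances in Ω):
  Node 1: (V_1 - 24)/6800 + (V_1 - 0)/910 + (V_1 - 0)/3000 = 0
Collecting terms: 0.001579 × V_1 = 0.003529  =>  V_1 = 2.235 V
Power in each resistor, P = (ΔV)²/R:
  P_R1 = (24 - 2.235)²/6800 = 0.06967 W
  P_R2 = (2.235 - 0)²/910 = 0.005488 W
  P_R3 = (2.235 - 0)²/3000 = 0.001665 W
P_total = P_R1 + P_R2 + P_R3 = 0.07682 W

Final answer: 0.07682 W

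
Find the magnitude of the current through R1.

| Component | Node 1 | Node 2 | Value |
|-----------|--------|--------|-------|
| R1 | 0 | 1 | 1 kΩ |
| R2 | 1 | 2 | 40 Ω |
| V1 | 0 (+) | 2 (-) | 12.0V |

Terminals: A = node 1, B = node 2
Nodal analysis, taking node 2 as the 0 V reference.
Source V1 fixes V_0 = 12 V.
KCL at each unknown node (sum of currents leaving = 0; resistances in Ω):
  Node 1: (V_1 - 12)/1000 + (V_1 - 0)/40 = 0
Collecting terms: 0.026 × V_1 = 0.012  =>  V_1 = 0.4615 V
I_R1 = (V_0 - V_1)/R1 = (12 - 0.4615)/1000 = 0.01154 A
|I_R1| = 0.01154 A

Final answer: |I_R1| = 0.01154 A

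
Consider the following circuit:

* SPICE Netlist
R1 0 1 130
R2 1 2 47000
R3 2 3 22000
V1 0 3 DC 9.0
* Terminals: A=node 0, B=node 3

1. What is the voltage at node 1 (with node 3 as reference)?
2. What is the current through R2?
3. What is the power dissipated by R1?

Nodal analysis, taking node 3 as the 0 V reference.
Source V1 fixes V_0 = 9 V.
KCL at each unknown node (sum of currents leaving = 0; resistances in Ω):
  Node 1: (V_1 - 9)/130 + (V_1 - V_2)/47000 = 0
  Node 2: (V_2 - V_1)/47000 + (V_2 - 0)/22000 = 0
Collecting terms (coefficients in siemens):
  0.007714·V_1 - 0.00002128·V_2 = 0.06923
  0.00006673·V_2 - 0.00002128·V_1 = 0
Determinant D = (0.007714)(0.00006673) - (-0.00002128)(-0.00002128) = 0.0000005143
V_1 = [(0.06923)(0.00006673) - (-0.00002128)(0)]/D = 8.983 V
V_2 = [(0.007714)(0) - (0.06923)(-0.00002128)]/D = 2.864 V
Part 1:
  Read off the nodal solution: V_1 = 8.983 V
Part 2:
  I_R2 = (V_1 - V_2)/R2 = (8.983 - 2.864)/47000 = 0.0001302 A
  Magnitude: I_R2 = 0.0001302 A
Part 3:
  I_R1 = (V_0 - V_1)/R1 = (9 - 8.983)/130 = 0.0001302 A
  P_R1 = I_R1² × R1 = (0.0001302)² × 130 = 0.000002203 W

Final answers:
1. V_1 = 8.983 V
2. I_R2 = 0.0001302 A
3. P_R1 = 2.203e-06 W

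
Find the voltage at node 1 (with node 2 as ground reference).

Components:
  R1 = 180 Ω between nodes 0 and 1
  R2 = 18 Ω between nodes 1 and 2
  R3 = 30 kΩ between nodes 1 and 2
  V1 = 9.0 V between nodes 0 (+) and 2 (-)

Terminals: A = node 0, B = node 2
Nodal analysis, taking node 2 as the 0 V reference.
Source V1 fixes V_0 = 9 V.
KCL at each unknown node (sum of currents leaving = 0; resistances in Ω):
  Node 1: (V_1 - 9)/180 + (V_1 - 0)/18 + (V_1 - 0)/30000 = 0
Collecting terms: 0.06114 × V_1 = 0.05  =>  V_1 = 0.8177 V
The requested potential is V_1 = 0.8177 V.

Final answer: V_1 = 0.8177 V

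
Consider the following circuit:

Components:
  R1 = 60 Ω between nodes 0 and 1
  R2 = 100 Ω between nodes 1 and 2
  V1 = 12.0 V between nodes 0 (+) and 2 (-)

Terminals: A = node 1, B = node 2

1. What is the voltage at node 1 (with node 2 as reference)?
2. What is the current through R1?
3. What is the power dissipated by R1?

Nodal analysis, taking node 2 as the 0 V reference.
Source V1 fixes V_0 = 12 V.
KCL at each unknown node (sum of currents leaving = 0; resistances in Ω):
  Node 1: (V_1 - 12)/60 + (V_1 - 0)/100 = 0
Collecting terms: 0.02667 × V_1 = 0.2  =>  V_1 = 7.5 V
Part 1:
  Read off the nodal solution: V_1 = 7.5 V
Part 2:
  I_R1 = (V_0 - V_1)/R1 = (12 - 7.5)/60 = 0.075 A
  Magnitude: I_R1 = 0.075 A
Part 3:
  I_R1 = (V_0 - V_1)/R1 = (12 - 7.5)/60 = 0.075 A
  P_R1 = I_R1² × R1 = (0.075)² × 60 = 0.3375 W

Final answers:
1. V_1 = 7.5 V
2. I_R1 = 0.075 A
3. P_R1 = 0.3375 W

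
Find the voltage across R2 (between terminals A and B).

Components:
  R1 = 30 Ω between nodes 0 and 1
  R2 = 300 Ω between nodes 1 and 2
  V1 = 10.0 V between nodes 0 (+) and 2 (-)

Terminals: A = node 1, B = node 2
R1 and R2 are in series across V1 (node 0 → node 1 → node 2), and the output A–B is taken across R2, so this is a voltage divider.
Series current: I = V1/(R1 + R2) = 10/(30 + 300) = 10/330 = 0.0303 A
V_R2 = I × R2 = V1 × R2/(R1 + R2) = 10 × 300/330 = 9.091 V

Final answer: 9.091 V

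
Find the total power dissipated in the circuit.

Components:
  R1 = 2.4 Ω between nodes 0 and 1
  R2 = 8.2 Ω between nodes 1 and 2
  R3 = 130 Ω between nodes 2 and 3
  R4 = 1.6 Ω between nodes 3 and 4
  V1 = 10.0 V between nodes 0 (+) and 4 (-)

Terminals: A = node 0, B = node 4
Nodal analysis, taking node 4 as the 0 V reference.
Source V1 fixes V_0 = 10 V.
KCL at each unknown node (sum of currents leaving = 0; resistances in Ω):
  Node 1: (V_1 - 10)/2.4 + (V_1 - V_2)/8.2 = 0
  Node 2: (V_2 - V_1)/8.2 + (V_2 - V_3)/130 = 0
  Node 3: (V_3 - V_2)/130 + (V_3 - 0)/1.6 = 0
Collecting terms (coefficients in siemens):
  0.5386·V_1 - 0.122·V_2 = 4.167
  0.1296·V_2 - 0.122·V_1 - 0.007692·V_3 = 0
  0.6327·V_3 - 0.007692·V_2 = 0
Solving these 3 simultaneous equations (Gaussian elimination) gives:
  V_1 = 9.831 V, V_2 = 9.255 V, V_3 = 0.1125 V
Power in each resistor, P = (ΔV)²/R:
  P_R1 = (10 - 9.831)²/2.4 = 0.01187 W
  P_R2 = (9.831 - 9.255)²/8.2 = 0.04055 W
  P_R3 = (9.255 - 0.1125)²/130 = 0.6429 W
  P_R4 = (0.1125 - 0)²/1.6 = 0.007913 W
P_total = P_R1 + P_R2 + P_R3 + P_R4 = 0.7032 W

Final answer: 0.7032 W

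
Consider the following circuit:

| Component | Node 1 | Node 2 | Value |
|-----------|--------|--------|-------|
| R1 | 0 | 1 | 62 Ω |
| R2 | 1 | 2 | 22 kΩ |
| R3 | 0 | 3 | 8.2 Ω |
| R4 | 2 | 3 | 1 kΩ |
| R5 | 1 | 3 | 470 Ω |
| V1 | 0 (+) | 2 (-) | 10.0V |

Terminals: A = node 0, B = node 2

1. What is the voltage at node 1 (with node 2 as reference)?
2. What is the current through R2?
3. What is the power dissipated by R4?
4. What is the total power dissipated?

Nodal analysis, taking node 2 as the 0 V reference.
Source V1 fixes V_0 = 10 V.
KCL at each unknown node (sum of currents leaving = 0; resistances in Ω):
  Node 1: (V_1 - 10)/62 + (V_1 - 0)/22000 + (V_1 - V_3)/470 = 0
  Node 3: (V_3 - 10)/8.2 + (V_3 - 0)/1000 + (V_3 - V_1)/470 = 0
Collecting terms (coefficients in siemens):
  0.0183·V_1 - 0.002128·V_3 = 0.1613
  0.1251·V_3 - 0.002128·V_1 = 1.22
Determinant D = (0.0183)(0.1251) - (-0.002128)(-0.002128) = 0.002285
V_1 = [(0.1613)(0.1251) - (-0.002128)(1.22)]/D = 9.966 V
V_3 = [(0.0183)(1.22) - (0.1613)(-0.002128)]/D = 9.919 V
Part 1:
  Read off the nodal solution: V_1 = 9.966 V
Part 2:
  I_R2 = (V_1 - V_2)/R2 = (9.966 - 0)/22000 = 0.000453 A
  Magnitude: I_R2 = 0.000453 A
Part 3:
  I_R4 = (V_2 - V_3)/R4 = (0 - 9.919)/1000 = -0.009919 A
  P_R4 = I_R4² × R4 = (-0.009919)² × 1000 = 0.0984 W
Part 4:
  Power in each resistor, P = (ΔV)²/R:
    P_R1 = (10 - 9.966)²/62 = 0.00001886 W
    P_R2 = (9.966 - 0)²/22000 = 0.004514 W
    P_R3 = (10 - 9.919)²/8.2 = 0.0007909 W
    P_R4 = (0 - 9.919)²/1000 = 0.0984 W
    P_R5 = (9.966 - 9.919)²/470 = 0.000004568 W
  P_total = P_R1 + P_R2 + P_R3 + P_R4 + P_R5 = 0.1037 W

Final answers:
1. V_1 = 9.966 V
2. I_R2 = 0.000453 A
3. P_R4 = 0.0984 W
4. P_total = 0.1037 W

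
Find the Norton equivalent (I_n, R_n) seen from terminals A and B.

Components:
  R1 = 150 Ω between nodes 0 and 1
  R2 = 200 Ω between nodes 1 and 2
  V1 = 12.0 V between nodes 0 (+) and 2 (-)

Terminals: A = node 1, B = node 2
Find the Thévenin equivalent first; then I_n = V_th/R_th and R_n = R_th.
Step 1 — V_th is the open-circuit voltage V_A - V_B (nothing connected across the terminals).
Nodal analysis, taking node 2 as the 0 V reference.
Source V1 fixes V_0 = 12 V.
KCL at each unknown node (sum of currents leaving = 0; resistances in Ω):
  Node 1: (V_1 - 12)/150 + (V_1 - 0)/200 = 0
Collecting terms: 0.01167 × V_1 = 0.08  =>  V_1 = 6.857 V
V_th = V_1 - V_2 = 6.857 - 0 = 6.857 V
Step 2 — R_th: zero the source — replace V1 by a short circuit (node 2 merges into node 0) — and find the resistance seen between A (node 1) and B (node 0).
Reduce the network between node 1 (A) and node 0 (B) by series/parallel combination:
  Rp1 = R1 ‖ R2 (parallel, both between nodes 0 and 1) = 1/(1/150 + 1/200) = 85.71 Ω
R_th = 85.71 Ω
I_n = V_th/R_th = 6.857/85.71 = 0.08 A, and R_n = R_th = 85.71 Ω

Final answer: I_n = 0.08 A, R_n = 85.71 Ω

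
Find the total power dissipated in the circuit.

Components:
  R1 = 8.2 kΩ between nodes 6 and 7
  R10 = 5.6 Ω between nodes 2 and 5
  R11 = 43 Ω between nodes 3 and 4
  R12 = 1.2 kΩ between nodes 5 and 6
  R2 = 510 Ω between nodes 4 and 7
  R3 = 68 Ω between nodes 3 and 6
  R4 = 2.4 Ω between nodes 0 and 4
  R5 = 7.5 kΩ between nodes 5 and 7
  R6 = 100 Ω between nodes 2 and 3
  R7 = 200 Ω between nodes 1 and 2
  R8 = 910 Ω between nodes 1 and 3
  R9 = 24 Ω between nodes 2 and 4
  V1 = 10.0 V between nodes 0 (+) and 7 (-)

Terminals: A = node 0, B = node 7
Nodal analysis, taking node 7 as the 0 V reference.
Source V1 fixes V_0 = 10 V.
KCL at each unknown node (sum of currents leaving = 0; resistances in Ω):
  Node 1: (V_1 - V_2)/200 + (V_1 - V_3)/910 = 0
  Node 2: (V_2 - V_3)/100 + (V_2 - V_1)/200 + (V_2 - V_4)/24 + (V_2 - V_5)/5.6 = 0
  Node 3: (V_3 - V_6)/68 + (V_3 - V_2)/100 + (V_3 - V_1)/910 + (V_3 - V_4)/43 = 0
  Node 4: (V_4 - 0)/510 + (V_4 - 10)/2.4 + (V_4 - V_2)/24 + (V_4 - V_3)/43 = 0
  Node 5: (V_5 - 0)/7500 + (V_5 - V_2)/5.6 + (V_5 - V_6)/1200 = 0
  Node 6: (V_6 - 0)/8200 + (V_6 - V_3)/68 + (V_6 - V_5)/1200 = 0
Collecting terms (coefficients in siemens):
  0.006099·V_1 - 0.005·V_2 - 0.001099·V_3 = 0
  0.2352·V_2 - 0.005·V_1 - 0.01·V_3 - 0.04167·V_4 - 0.1786·V_5 = 0
  0.04906·V_3 - 0.001099·V_1 - 0.01·V_2 - 0.02326·V_4 - 0.01471·V_6 = 0
  0.4835·V_4 - 0.04167·V_2 - 0.02326·V_3 = 4.167
  0.1795·V_5 - 0.1786·V_2 - 0.0008333·V_6 = 0
  0.01566·V_6 - 0.01471·V_3 - 0.0008333·V_5 = 0
Solving these 6 simultaneous equations (Gaussian elimination) gives:
  V_1 = 9.91 V, V_2 = 9.912 V, V_3 = 9.903 V, V_4 = 9.947 V
  V_5 = 9.904 V, V_6 = 9.826 V
Power in each resistor, P = (ΔV)²/R:
  P_R1 = (9.826 - 0)²/8200 = 0.01177 W
  P_R2 = (9.947 - 0)²/510 = 0.194 W
  P_R3 = (9.903 - 9.826)²/68 = 0.0000873 W
  P_R4 = (10 - 9.947)²/2.4 = 0.001164 W
  P_R5 = (9.904 - 0)²/7500 = 0.01308 W
  P_R6 = (9.912 - 9.903)²/100 = 0.0000007987 W
  P_R7 = (9.91 - 9.912)²/200 = 0.00000001297 W
  P_R8 = (9.91 - 9.903)²/910 = 0.00000005899 W
  P_R9 = (9.912 - 9.947)²/24 = 0.00005279 W
  P_R10 = (9.912 - 9.904)²/5.6 = 0.00001075 W
  P_R11 = (9.903 - 9.947)²/43 = 0.00004612 W
  P_R12 = (9.904 - 9.826)²/1200 = 0.000005099 W
P_total = P_R1 + P_R2 + P_R3 + P_R4 + P_R5 + P_R6 + P_R7 + P_R8 + P_R9 + P_R10 + P_R11 + P_R12 = 0.2202 W

Final answer: 0.2202 W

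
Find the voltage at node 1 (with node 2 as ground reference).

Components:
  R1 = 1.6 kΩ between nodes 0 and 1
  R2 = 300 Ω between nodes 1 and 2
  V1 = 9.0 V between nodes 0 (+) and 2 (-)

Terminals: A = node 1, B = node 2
Nodal analysis, taking node 2 as the 0 V reference.
Source V1 fixes V_0 = 9 V.
KCL at each unknown node (sum of currents leaving = 0; resistances in Ω):
  Node 1: (V_1 - 9)/1600 + (V_1 - 0)/300 = 0
Collecting terms: 0.003958 × V_1 = 0.005625  =>  V_1 = 1.421 V
The requested potential is V_1 = 1.421 V.

Final answer: V_1 = 1.421 V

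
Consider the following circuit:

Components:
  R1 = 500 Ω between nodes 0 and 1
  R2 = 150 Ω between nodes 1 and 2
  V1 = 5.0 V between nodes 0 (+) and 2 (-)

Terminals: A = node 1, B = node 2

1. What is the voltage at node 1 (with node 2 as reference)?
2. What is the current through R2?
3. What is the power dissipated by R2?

Nodal analysis, taking node 2 as the 0 V reference.
Source V1 fixes V_0 = 5 V.
KCL at each unknown node (sum of currents leaving = 0; resistances in Ω):
  Node 1: (V_1 - 5)/500 + (V_1 - 0)/150 = 0
Collecting terms: 0.008667 × V_1 = 0.01  =>  V_1 = 1.154 V
Part 1:
  Read off the nodal solution: V_1 = 1.154 V
Part 2:
  I_R2 = (V_1 - V_2)/R2 = (1.154 - 0)/150 = 0.007692 A
  Magnitude: I_R2 = 0.007692 A
Part 3:
  I_R2 = (V_1 - V_2)/R2 = (1.154 - 0)/150 = 0.007692 A
  P_R2 = I_R2² × R2 = (0.007692)² × 150 = 0.008876 W

Final answers:
1. V_1 = 1.154 V
2. I_R2 = 0.007692 A
3. P_R2 = 0.008876 W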